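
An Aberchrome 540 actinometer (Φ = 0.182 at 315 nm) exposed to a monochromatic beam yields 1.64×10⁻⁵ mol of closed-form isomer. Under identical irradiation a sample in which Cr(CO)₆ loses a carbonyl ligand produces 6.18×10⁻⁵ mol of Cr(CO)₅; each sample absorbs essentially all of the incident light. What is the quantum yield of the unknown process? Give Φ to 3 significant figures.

Φ = 0.686

Photons absorbed by the actinometer: 1.64×10⁻⁵ / 0.182 = 9.011×10⁻⁵ mol.
Φ(unknown) = 6.18×10⁻⁵ / 9.011×10⁻⁵ = 0.686.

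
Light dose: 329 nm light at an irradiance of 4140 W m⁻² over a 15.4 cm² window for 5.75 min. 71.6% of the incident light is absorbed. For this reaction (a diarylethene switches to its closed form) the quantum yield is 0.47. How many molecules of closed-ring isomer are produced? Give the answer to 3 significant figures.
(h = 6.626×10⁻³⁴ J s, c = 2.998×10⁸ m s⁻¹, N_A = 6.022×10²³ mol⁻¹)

Photon energy at 329 nm: hc/λ = (6.626×10⁻³⁴)(2.998×10⁸)/(329×10⁻⁹) = 6.038×10⁻¹⁹ J.
Energy delivered: (4140 W m⁻²)(15.4×10⁻⁴ m²)(345 s) = 2200 J.
Photons incident: 2200 / 6.038×10⁻¹⁹ = 3.644×10²¹, i.e. 3.644×10²¹/6.022×10²³ = 0.006051 mol.
Photons absorbed: 0.716 × 0.006051 = 0.004333 mol.
Product: Φ × n_abs = 0.47 × 0.004333 = 0.002037 mol.
As a count: 0.002037 × 6.022×10²³ = 1.23×10²¹.

1.23×10²¹ molecules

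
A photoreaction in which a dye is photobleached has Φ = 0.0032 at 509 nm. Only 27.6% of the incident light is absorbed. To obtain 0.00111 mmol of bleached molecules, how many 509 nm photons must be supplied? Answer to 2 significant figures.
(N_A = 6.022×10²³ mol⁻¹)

7.6×10²⁰ photons

Product: 0.00111 mmol = 1.11×10⁻⁶ mol.
Photons that must be absorbed: 1.11×10⁻⁶ / 0.0032 = 3.469×10⁻⁴ mol.
Incident photons needed: 3.469×10⁻⁴ / 0.276 = 0.001257 mol.
Photon count: 0.001257 × 6.022×10²³ = 7.6×10²⁰.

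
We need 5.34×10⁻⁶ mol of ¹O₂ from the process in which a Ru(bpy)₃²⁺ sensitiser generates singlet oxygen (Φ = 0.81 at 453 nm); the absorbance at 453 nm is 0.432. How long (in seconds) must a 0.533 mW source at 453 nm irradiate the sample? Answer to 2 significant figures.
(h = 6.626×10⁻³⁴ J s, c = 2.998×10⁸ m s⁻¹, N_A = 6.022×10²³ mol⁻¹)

t ≈ 5200 s

Photons that must be absorbed: 5.34×10⁻⁶ / 0.81 = 6.593×10⁻⁶ mol.
Fraction absorbed: 1 − 10^(−0.432) = 0.6302.
Incident photons needed: 6.593×10⁻⁶ / 0.6302 = 1.046×10⁻⁵ mol.
Photon energy: hc/λ = 4.385×10⁻¹⁹ J; per mole, 2.641×10⁵ J mol⁻¹.
Energy required: 1.046×10⁻⁵ × 2.641×10⁵ = 2.762 J.
Time: 2.762 J / 0.000533 W = 5200 s.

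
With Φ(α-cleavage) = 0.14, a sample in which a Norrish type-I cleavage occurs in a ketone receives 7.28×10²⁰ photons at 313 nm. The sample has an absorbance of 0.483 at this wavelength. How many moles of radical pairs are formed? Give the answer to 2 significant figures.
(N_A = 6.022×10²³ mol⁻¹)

Moles of photons: 7.28×10²⁰ / 6.022×10²³ = 0.001209 mol.
Fraction absorbed: 1 − 10^(−0.483) = 0.6711.
Photons absorbed: 0.6711 × 0.001209 = 8.114×10⁻⁴ mol.
Product: Φ × n_abs = 0.14 × 8.114×10⁻⁴ = 1.136×10⁻⁴ mol.

1.1×10⁻⁴ mol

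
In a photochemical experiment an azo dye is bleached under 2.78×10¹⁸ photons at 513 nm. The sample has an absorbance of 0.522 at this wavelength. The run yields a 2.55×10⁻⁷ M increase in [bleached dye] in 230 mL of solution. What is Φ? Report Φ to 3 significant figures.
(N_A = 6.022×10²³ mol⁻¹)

Product: (2.55×10⁻⁷ M)(0.23 L) = 5.865×10⁻⁸ mol.
Moles of photons: 2.78×10¹⁸ / 6.022×10²³ = 4.616×10⁻⁶ mol.
Fraction absorbed: 1 − 10^(−0.522) = 0.6994.
Photons absorbed: 0.6994 × 4.616×10⁻⁶ = 3.228×10⁻⁶ mol.
Φ = 5.865×10⁻⁸ mol / 3.228×10⁻⁶ mol photons = 0.0182.

Φ = 0.0182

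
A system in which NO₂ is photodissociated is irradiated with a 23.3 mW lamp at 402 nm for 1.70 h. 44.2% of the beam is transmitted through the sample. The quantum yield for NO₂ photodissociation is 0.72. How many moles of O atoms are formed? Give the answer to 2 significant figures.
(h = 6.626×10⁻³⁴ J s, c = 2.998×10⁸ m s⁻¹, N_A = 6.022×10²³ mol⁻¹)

1.9×10⁻⁴ mol

Photon energy at 402 nm: hc/λ = (6.626×10⁻³⁴)(2.998×10⁸)/(402×10⁻⁹) = 4.941×10⁻¹⁹ J.
Energy delivered: (23.3 mW)(6120 s) = 142.6 J.
Photons incident: 142.6 / 4.941×10⁻¹⁹ = 2.886×10²⁰, i.e. 2.886×10²⁰/6.022×10²³ = 4.792×10⁻⁴ mol.
Fraction absorbed: 1 − 44.2/100 = 0.5580.
Photons absorbed: 0.5580 × 4.792×10⁻⁴ = 2.674×10⁻⁴ mol.
Product: Φ × n_abs = 0.72 × 2.674×10⁻⁴ = 1.925×10⁻⁴ mol.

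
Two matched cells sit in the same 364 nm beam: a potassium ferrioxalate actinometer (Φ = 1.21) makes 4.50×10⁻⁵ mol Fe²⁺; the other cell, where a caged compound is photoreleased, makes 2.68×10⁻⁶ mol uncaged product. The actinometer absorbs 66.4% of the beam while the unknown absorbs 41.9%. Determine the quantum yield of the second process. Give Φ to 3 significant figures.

Φ = 0.114

Photons absorbed by the actinometer: 4.50×10⁻⁵ / 1.21 = 3.719×10⁻⁵ mol.
Incident flux: 3.719×10⁻⁵ / 0.664 = 5.601×10⁻⁵ einstein.
Absorbed by unknown: 0.419 × 5.601×10⁻⁵ = 2.347×10⁻⁵ mol.
Φ(unknown) = 2.68×10⁻⁶ / 2.347×10⁻⁵ = 0.114.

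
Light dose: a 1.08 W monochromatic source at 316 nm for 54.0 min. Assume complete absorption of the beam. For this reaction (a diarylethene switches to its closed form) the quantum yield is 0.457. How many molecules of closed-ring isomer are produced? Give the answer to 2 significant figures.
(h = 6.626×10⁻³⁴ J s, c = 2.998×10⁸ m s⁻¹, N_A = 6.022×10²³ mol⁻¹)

Photon energy at 316 nm: hc/λ = (6.626×10⁻³⁴)(2.998×10⁸)/(316×10⁻⁹) = 6.286×10⁻¹⁹ J.
Energy delivered: (1.08 W)(3240 s) = 3499 J.
Photons incident: 3499 / 6.286×10⁻¹⁹ = 5.566×10²¹, i.e. 5.566×10²¹/6.022×10²³ = 0.009243 mol.
Product: Φ × n_abs = 0.457 × 0.009243 = 0.004224 mol.
As a count: 0.004224 × 6.022×10²³ = 2.5×10²¹.

2.5×10²¹ molecules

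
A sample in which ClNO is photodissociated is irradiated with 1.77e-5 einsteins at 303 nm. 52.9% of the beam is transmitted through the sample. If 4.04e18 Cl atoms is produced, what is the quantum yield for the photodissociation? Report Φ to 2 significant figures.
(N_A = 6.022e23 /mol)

Product: 4.04e18 / 6.022e23 = 6.709e-6 mol.
Fraction absorbed: 1 − 52.9/100 = 0.4710.
Photons absorbed: 0.4710 × 1.77e-5 = 8.337e-6 mol.
Φ = 6.709e-6 mol / 8.337e-6 mol photons = 0.80.

Φ = 0.80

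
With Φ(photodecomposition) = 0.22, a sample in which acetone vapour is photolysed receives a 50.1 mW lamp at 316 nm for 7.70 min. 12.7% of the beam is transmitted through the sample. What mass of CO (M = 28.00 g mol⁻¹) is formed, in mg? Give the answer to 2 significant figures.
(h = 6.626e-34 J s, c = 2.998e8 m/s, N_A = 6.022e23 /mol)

0.33 mg

Photon energy at 316 nm: hc/λ = (6.626e-34)(2.998e8)/(316e-9) = 6.286e-19 J.
Energy delivered: (50.1 mW)(462 s) = 23.15 J.
Photons incident: 23.15 / 6.286e-19 = 3.683e19, i.e. 3.683e19/6.022e23 = 6.116e-5 mol.
Fraction absorbed: 1 − 12.7/100 = 0.8730.
Photons absorbed: 0.8730 × 6.116e-5 = 5.339e-5 mol.
Product: Φ × n_abs = 0.22 × 5.339e-5 = 1.175e-5 mol.
Mass: 1.175e-5 × 28.00 = 3.290e-4 g = 0.33 mg.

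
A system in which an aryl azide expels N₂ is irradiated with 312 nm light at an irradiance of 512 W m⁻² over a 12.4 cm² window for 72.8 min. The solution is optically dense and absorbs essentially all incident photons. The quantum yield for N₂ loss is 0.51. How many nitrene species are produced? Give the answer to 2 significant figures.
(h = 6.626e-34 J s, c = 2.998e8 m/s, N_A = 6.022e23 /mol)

Photon energy at 312 nm: hc/λ = (6.626e-34)(2.998e8)/(312e-9) = 6.367e-19 J.
Energy delivered: (512 W m⁻²)(12.4e-4 m²)(4368 s) = 2773 J.
Photons incident: 2773 / 6.367e-19 = 4.355e21, i.e. 4.355e21/6.022e23 = 0.007232 mol.
Product: Φ × n_abs = 0.51 × 0.007232 = 0.003688 mol.
As a count: 0.003688 × 6.022e23 = 2.2e21.

2.2e21 species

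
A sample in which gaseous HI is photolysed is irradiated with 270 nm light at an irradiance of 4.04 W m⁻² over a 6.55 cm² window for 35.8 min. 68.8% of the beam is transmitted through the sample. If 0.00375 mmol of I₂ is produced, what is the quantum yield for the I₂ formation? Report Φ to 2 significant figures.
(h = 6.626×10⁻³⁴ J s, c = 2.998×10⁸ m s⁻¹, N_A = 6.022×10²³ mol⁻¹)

Φ = 0.94

Product: 0.00375 mmol = 3.75×10⁻⁶ mol.
Photon energy at 270 nm: hc/λ = (6.626×10⁻³⁴)(2.998×10⁸)/(270×10⁻⁹) = 7.357×10⁻¹⁹ J.
Energy delivered: (4.04 W m⁻²)(6.55×10⁻⁴ m²)(2148 s) = 5.684 J.
Photons incident: 5.684 / 7.357×10⁻¹⁹ = 7.726×10¹⁸, i.e. 7.726×10¹⁸/6.022×10²³ = 1.283×10⁻⁵ mol.
Fraction absorbed: 1 − 68.8/100 = 0.3120.
Photons absorbed: 0.3120 × 1.283×10⁻⁵ = 4.003×10⁻⁶ mol.
Φ = 3.75×10⁻⁶ mol / 4.003×10⁻⁶ mol photons = 0.94.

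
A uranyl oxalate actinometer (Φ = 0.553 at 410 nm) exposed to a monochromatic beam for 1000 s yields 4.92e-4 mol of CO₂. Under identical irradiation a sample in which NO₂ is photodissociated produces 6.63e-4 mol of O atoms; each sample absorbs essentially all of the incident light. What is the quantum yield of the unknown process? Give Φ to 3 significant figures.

Photons absorbed by the actinometer: 4.92e-4 / 0.553 = 8.897e-4 mol.
Φ(unknown) = 6.63e-4 / 8.897e-4 = 0.745.

Φ = 0.745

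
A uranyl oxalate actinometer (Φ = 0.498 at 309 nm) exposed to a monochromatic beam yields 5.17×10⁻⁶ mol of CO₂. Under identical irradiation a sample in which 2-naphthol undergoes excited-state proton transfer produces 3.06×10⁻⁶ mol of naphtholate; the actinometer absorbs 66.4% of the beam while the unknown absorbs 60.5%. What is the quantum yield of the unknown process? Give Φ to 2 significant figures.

Φ = 0.32

Photons absorbed by the actinometer: 5.17×10⁻⁶ / 0.498 = 1.038×10⁻⁵ mol.
Incident flux: 1.038×10⁻⁵ / 0.664 = 1.563×10⁻⁵ einstein.
Absorbed by unknown: 0.605 × 1.563×10⁻⁵ = 9.456×10⁻⁶ mol.
Φ(unknown) = 3.06×10⁻⁶ / 9.456×10⁻⁶ = 0.32.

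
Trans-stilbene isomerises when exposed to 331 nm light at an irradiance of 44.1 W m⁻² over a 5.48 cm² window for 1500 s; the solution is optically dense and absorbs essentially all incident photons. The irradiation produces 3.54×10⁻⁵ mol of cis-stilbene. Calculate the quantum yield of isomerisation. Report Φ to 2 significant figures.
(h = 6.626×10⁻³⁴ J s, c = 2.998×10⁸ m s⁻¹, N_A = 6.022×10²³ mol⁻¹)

Φ = 0.35

Photon energy at 331 nm: hc/λ = (6.626×10⁻³⁴)(2.998×10⁸)/(331×10⁻⁹) = 6.001×10⁻¹⁹ J.
Energy delivered: (44.1 W m⁻²)(5.48×10⁻⁴ m²)(1500 s) = 36.25 J.
Photons incident: 36.25 / 6.001×10⁻¹⁹ = 6.041×10¹⁹, i.e. 6.041×10¹⁹/6.022×10²³ = 1.003×10⁻⁴ mol.
Φ = 3.54×10⁻⁵ mol / 1.003×10⁻⁴ mol photons = 0.35.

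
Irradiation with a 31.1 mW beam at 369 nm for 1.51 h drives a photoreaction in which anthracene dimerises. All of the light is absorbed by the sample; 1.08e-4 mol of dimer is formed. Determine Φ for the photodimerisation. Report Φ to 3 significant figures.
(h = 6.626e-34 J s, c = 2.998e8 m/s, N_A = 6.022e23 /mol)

Φ = 0.207

Photon energy at 369 nm: hc/λ = (6.626e-34)(2.998e8)/(369e-9) = 5.383e-19 J.
Energy delivered: (31.1 mW)(5436 s) = 169.1 J.
Photons incident: 169.1 / 5.383e-19 = 3.141e20, i.e. 3.141e20/6.022e23 = 5.216e-4 mol.
Φ = 1.08e-4 mol / 5.216e-4 mol photons = 0.207.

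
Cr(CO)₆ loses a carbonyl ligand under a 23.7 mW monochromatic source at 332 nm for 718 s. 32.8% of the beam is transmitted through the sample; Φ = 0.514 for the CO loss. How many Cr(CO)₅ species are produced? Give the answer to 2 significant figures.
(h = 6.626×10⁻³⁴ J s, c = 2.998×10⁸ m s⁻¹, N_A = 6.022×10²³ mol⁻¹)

Photon energy at 332 nm: hc/λ = (6.626×10⁻³⁴)(2.998×10⁸)/(332×10⁻⁹) = 5.983×10⁻¹⁹ J.
Energy delivered: (23.7 mW)(718 s) = 17.02 J.
Photons incident: 17.02 / 5.983×10⁻¹⁹ = 2.845×10¹⁹, i.e. 2.845×10¹⁹/6.022×10²³ = 4.724×10⁻⁵ mol.
Fraction absorbed: 1 − 32.8/100 = 0.6720.
Photons absorbed: 0.6720 × 4.724×10⁻⁵ = 3.175×10⁻⁵ mol.
Product: Φ × n_abs = 0.514 × 3.175×10⁻⁵ = 1.632×10⁻⁵ mol.
As a count: 1.632×10⁻⁵ × 6.022×10²³ = 9.8×10¹⁸.

9.8×10¹⁸ species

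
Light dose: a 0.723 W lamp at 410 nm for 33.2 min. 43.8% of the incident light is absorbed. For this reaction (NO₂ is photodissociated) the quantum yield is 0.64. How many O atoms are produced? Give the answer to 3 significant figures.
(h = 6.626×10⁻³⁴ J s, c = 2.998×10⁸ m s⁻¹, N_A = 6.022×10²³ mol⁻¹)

8.33×10²⁰ atoms

Photon energy at 410 nm: hc/λ = (6.626×10⁻³⁴)(2.998×10⁸)/(410×10⁻⁹) = 4.845×10⁻¹⁹ J.
Energy delivered: (0.723 W)(1992 s) = 1440 J.
Photons incident: 1440 / 4.845×10⁻¹⁹ = 2.972×10²¹, i.e. 2.972×10²¹/6.022×10²³ = 0.004935 mol.
Photons absorbed: 0.438 × 0.004935 = 0.002162 mol.
Product: Φ × n_abs = 0.64 × 0.002162 = 0.001384 mol.
As a count: 0.001384 × 6.022×10²³ = 8.33×10²⁰.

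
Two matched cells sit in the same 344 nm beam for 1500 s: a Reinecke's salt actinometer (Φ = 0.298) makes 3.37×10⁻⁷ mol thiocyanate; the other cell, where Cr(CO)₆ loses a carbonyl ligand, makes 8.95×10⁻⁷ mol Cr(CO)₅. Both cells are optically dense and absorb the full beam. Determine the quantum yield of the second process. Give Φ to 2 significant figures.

Photons absorbed by the actinometer: 3.37×10⁻⁷ / 0.298 = 1.131×10⁻⁶ mol.
Φ(unknown) = 8.95×10⁻⁷ / 1.131×10⁻⁶ = 0.79.

Φ = 0.79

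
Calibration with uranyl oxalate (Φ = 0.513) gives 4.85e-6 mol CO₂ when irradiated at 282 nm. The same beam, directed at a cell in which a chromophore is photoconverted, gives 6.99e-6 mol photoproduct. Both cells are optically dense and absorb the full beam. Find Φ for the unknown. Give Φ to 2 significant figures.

Photons absorbed by the actinometer: 4.85e-6 / 0.513 = 9.454e-6 mol.
Φ(unknown) = 6.99e-6 / 9.454e-6 = 0.74.

Φ = 0.74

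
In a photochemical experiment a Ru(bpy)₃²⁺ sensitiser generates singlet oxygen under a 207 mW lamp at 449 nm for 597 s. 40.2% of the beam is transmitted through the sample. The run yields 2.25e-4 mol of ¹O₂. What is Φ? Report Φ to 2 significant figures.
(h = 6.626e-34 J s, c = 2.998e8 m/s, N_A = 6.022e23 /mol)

Photon energy at 449 nm: hc/λ = (6.626e-34)(2.998e8)/(449e-9) = 4.424e-19 J.
Energy delivered: (207 mW)(597 s) = 123.6 J.
Photons incident: 123.6 / 4.424e-19 = 2.794e20, i.e. 2.794e20/6.022e23 = 4.640e-4 mol.
Fraction absorbed: 1 − 40.2/100 = 0.5980.
Photons absorbed: 0.5980 × 4.640e-4 = 2.775e-4 mol.
Φ = 2.25e-4 mol / 2.775e-4 mol photons = 0.81.

Φ = 0.81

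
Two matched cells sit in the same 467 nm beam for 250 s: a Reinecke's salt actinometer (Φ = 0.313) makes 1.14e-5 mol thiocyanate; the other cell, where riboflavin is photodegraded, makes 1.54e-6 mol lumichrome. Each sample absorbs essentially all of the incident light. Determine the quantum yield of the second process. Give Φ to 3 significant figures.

Photons absorbed by the actinometer: 1.14e-5 / 0.313 = 3.642e-5 mol.
Φ(unknown) = 1.54e-6 / 3.642e-5 = 0.0423.

Φ = 0.0423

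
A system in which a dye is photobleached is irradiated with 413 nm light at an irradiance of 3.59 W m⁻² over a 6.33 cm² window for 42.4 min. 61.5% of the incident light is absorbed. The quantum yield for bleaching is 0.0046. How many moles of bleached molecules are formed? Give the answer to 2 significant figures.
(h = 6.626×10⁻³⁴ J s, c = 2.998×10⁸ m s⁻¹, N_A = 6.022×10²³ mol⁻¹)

Photon energy at 413 nm: hc/λ = (6.626×10⁻³⁴)(2.998×10⁸)/(413×10⁻⁹) = 4.810×10⁻¹⁹ J.
Energy delivered: (3.59 W m⁻²)(6.33×10⁻⁴ m²)(2544 s) = 5.781 J.
Photons incident: 5.781 / 4.810×10⁻¹⁹ = 1.202×10¹⁹, i.e. 1.202×10¹⁹/6.022×10²³ = 1.996×10⁻⁵ mol.
Photons absorbed: 0.615 × 1.996×10⁻⁵ = 1.228×10⁻⁵ mol.
Product: Φ × n_abs = 0.0046 × 1.228×10⁻⁵ = 5.649×10⁻⁸ mol.

5.6×10⁻⁸ mol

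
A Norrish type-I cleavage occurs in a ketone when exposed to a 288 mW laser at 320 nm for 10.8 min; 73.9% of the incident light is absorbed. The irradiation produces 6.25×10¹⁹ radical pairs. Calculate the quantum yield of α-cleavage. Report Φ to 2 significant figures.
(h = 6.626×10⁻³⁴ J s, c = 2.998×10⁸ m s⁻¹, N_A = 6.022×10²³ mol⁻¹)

Product: 6.25×10¹⁹ / 6.022×10²³ = 1.038×10⁻⁴ mol.
Photon energy at 320 nm: hc/λ = (6.626×10⁻³⁴)(2.998×10⁸)/(320×10⁻⁹) = 6.208×10⁻¹⁹ J.
Energy delivered: (288 mW)(648 s) = 186.6 J.
Photons incident: 186.6 / 6.208×10⁻¹⁹ = 3.006×10²⁰, i.e. 3.006×10²⁰/6.022×10²³ = 4.992×10⁻⁴ mol.
Photons absorbed: 0.739 × 4.992×10⁻⁴ = 3.689×10⁻⁴ mol.
Φ = 1.038×10⁻⁴ mol / 3.689×10⁻⁴ mol photons = 0.28.

Φ = 0.28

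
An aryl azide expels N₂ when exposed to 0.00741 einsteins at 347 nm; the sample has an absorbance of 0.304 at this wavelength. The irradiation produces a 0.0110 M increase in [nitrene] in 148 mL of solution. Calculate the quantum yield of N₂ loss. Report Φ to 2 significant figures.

Product: (0.0110 M)(0.148 L) = 0.001628 mol.
Fraction absorbed: 1 − 10^(−0.304) = 0.5034.
Photons absorbed: 0.5034 × 0.00741 = 0.003730 mol.
Φ = 0.001628 mol / 0.003730 mol photons = 0.44.

Φ = 0.44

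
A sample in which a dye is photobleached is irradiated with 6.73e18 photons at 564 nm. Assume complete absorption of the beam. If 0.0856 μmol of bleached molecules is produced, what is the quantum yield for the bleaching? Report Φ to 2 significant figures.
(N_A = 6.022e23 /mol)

Product: 0.0856 μmol = 8.56e-8 mol.
Moles of photons: 6.73e18 / 6.022e23 = 1.118e-5 mol.
Φ = 8.56e-8 mol / 1.118e-5 mol photons = 0.0077.

Φ = 0.0077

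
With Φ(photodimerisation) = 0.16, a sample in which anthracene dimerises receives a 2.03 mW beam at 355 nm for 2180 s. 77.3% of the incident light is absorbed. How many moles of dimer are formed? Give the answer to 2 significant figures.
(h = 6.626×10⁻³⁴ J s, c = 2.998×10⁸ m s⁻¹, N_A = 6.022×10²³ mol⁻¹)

Photon energy at 355 nm: hc/λ = (6.626×10⁻³⁴)(2.998×10⁸)/(355×10⁻⁹) = 5.596×10⁻¹⁹ J.
Energy delivered: (2.03 mW)(2180 s) = 4.425 J.
Photons incident: 4.425 / 5.596×10⁻¹⁹ = 7.907×10¹⁸, i.e. 7.907×10¹⁸/6.022×10²³ = 1.313×10⁻⁵ mol.
Photons absorbed: 0.773 × 1.313×10⁻⁵ = 1.015×10⁻⁵ mol.
Product: Φ × n_abs = 0.16 × 1.015×10⁻⁵ = 1.624×10⁻⁶ mol.

1.6×10⁻⁶ mol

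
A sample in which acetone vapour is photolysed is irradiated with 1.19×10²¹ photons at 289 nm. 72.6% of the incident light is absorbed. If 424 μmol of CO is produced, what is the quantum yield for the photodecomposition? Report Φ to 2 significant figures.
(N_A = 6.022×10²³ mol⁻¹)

Product: 424 μmol = 4.24×10⁻⁴ mol.
Moles of photons: 1.19×10²¹ / 6.022×10²³ = 0.001976 mol.
Photons absorbed: 0.726 × 0.001976 = 0.001435 mol.
Φ = 4.24×10⁻⁴ mol / 0.001435 mol photons = 0.30.

Φ = 0.30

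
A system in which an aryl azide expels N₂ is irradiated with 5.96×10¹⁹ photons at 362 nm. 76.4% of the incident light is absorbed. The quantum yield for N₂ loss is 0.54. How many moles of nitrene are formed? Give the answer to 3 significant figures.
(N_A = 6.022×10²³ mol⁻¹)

Moles of photons: 5.96×10¹⁹ / 6.022×10²³ = 9.897×10⁻⁵ mol.
Photons absorbed: 0.764 × 9.897×10⁻⁵ = 7.561×10⁻⁵ mol.
Product: Φ × n_abs = 0.54 × 7.561×10⁻⁵ = 4.083×10⁻⁵ mol.

4.08×10⁻⁵ mol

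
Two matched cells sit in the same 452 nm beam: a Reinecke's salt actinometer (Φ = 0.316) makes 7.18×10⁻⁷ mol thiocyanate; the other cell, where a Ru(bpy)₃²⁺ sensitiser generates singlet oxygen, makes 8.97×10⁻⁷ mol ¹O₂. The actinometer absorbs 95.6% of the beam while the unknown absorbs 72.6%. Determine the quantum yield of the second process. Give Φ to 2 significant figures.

Photons absorbed by the actinometer: 7.18×10⁻⁷ / 0.316 = 2.272×10⁻⁶ mol.
Incident flux: 2.272×10⁻⁶ / 0.956 = 2.377×10⁻⁶ einstein.
Absorbed by unknown: 0.726 × 2.377×10⁻⁶ = 1.726×10⁻⁶ mol.
Φ(unknown) = 8.97×10⁻⁷ / 1.726×10⁻⁶ = 0.52.

Φ = 0.52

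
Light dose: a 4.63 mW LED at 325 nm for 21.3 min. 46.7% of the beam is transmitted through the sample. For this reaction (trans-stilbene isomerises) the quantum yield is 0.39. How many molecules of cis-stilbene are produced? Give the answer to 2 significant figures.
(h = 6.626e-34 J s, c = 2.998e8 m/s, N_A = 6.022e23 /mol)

Photon energy at 325 nm: hc/λ = (6.626e-34)(2.998e8)/(325e-9) = 6.112e-19 J.
Energy delivered: (4.63 mW)(1278 s) = 5.917 J.
Photons incident: 5.917 / 6.112e-19 = 9.681e18, i.e. 9.681e18/6.022e23 = 1.608e-5 mol.
Fraction absorbed: 1 − 46.7/100 = 0.5330.
Photons absorbed: 0.5330 × 1.608e-5 = 8.571e-6 mol.
Product: Φ × n_abs = 0.39 × 8.571e-6 = 3.343e-6 mol.
As a count: 3.343e-6 × 6.022e23 = 2.0e18.

2.0e18 molecules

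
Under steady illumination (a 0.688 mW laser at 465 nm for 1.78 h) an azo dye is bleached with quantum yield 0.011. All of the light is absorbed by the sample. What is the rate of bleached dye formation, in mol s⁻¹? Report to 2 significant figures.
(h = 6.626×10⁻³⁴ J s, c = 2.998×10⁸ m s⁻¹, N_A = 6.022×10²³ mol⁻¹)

Photon energy at 465 nm: hc/λ = (6.626×10⁻³⁴)(2.998×10⁸)/(465×10⁻⁹) = 4.272×10⁻¹⁹ J.
Energy delivered: (0.688 mW)(6408 s) = 4.409 J.
Photons incident: 4.409 / 4.272×10⁻¹⁹ = 1.032×10¹⁹, i.e. 1.032×10¹⁹/6.022×10²³ = 1.714×10⁻⁵ mol.
Product formed: 0.011 × 1.714×10⁻⁵ = 1.885×10⁻⁷ mol.
Rate: 1.885×10⁻⁷ / 6408 s = 2.9×10⁻¹¹ mol s⁻¹.

2.9×10⁻¹¹ mol s⁻¹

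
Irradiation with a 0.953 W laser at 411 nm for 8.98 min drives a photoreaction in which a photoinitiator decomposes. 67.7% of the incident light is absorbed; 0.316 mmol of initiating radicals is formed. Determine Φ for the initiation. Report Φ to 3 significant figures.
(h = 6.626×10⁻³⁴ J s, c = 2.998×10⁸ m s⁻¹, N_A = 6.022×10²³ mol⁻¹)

Φ = 0.265

Product: 0.316 mmol = 3.16×10⁻⁴ mol.
Photon energy at 411 nm: hc/λ = (6.626×10⁻³⁴)(2.998×10⁸)/(411×10⁻⁹) = 4.833×10⁻¹⁹ J.
Energy delivered: (0.953 W)(538.8 s) = 513.5 J.
Photons incident: 513.5 / 4.833×10⁻¹⁹ = 1.062×10²¹, i.e. 1.062×10²¹/6.022×10²³ = 0.001764 mol.
Photons absorbed: 0.677 × 0.001764 = 0.001194 mol.
Φ = 3.16×10⁻⁴ mol / 0.001194 mol photons = 0.265.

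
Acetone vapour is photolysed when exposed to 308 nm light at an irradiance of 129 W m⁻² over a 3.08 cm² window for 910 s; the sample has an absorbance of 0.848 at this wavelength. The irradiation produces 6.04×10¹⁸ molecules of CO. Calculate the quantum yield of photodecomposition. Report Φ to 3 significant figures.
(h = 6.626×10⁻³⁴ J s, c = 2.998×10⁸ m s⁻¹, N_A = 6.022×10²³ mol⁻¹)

Product: 6.04×10¹⁸ / 6.022×10²³ = 1.003×10⁻⁵ mol.
Photon energy at 308 nm: hc/λ = (6.626×10⁻³⁴)(2.998×10⁸)/(308×10⁻⁹) = 6.450×10⁻¹⁹ J.
Energy delivered: (129 W m⁻²)(3.08×10⁻⁴ m²)(910 s) = 36.16 J.
Photons incident: 36.16 / 6.450×10⁻¹⁹ = 5.606×10¹⁹, i.e. 5.606×10¹⁹/6.022×10²³ = 9.309×10⁻⁵ mol.
Fraction absorbed: 1 − 10^(−0.848) = 0.8581.
Photons absorbed: 0.8581 × 9.309×10⁻⁵ = 7.988×10⁻⁵ mol.
Φ = 1.003×10⁻⁵ mol / 7.988×10⁻⁵ mol photons = 0.126.

Φ = 0.126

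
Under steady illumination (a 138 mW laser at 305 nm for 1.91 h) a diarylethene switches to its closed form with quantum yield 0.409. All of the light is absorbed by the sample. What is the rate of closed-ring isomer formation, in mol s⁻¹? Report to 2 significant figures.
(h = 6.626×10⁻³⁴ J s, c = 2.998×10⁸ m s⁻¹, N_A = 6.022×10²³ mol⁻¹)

1.4×10⁻⁷ mol s⁻¹

Photon energy at 305 nm: hc/λ = (6.626×10⁻³⁴)(2.998×10⁸)/(305×10⁻⁹) = 6.513×10⁻¹⁹ J.
Energy delivered: (138 mW)(6876 s) = 948.9 J.
Photons incident: 948.9 / 6.513×10⁻¹⁹ = 1.457×10²¹, i.e. 1.457×10²¹/6.022×10²³ = 0.002419 mol.
Product formed: 0.409 × 0.002419 = 9.894×10⁻⁴ mol.
Rate: 9.894×10⁻⁴ / 6876 s = 1.4×10⁻⁷ mol s⁻¹.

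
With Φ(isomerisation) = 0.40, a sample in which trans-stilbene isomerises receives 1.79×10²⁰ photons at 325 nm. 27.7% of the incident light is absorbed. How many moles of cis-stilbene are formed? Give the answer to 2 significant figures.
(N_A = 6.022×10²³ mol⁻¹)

3.3×10⁻⁵ mol

Moles of photons: 1.79×10²⁰ / 6.022×10²³ = 2.972×10⁻⁴ mol.
Photons absorbed: 0.277 × 2.972×10⁻⁴ = 8.232×10⁻⁵ mol.
Product: Φ × n_abs = 0.40 × 8.232×10⁻⁵ = 3.293×10⁻⁵ mol.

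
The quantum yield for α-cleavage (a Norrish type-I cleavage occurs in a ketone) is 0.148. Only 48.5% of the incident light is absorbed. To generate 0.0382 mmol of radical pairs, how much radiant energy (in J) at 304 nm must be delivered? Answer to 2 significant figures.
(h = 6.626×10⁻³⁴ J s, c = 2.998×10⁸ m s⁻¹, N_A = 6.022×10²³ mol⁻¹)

Product: 0.0382 mmol = 3.82×10⁻⁵ mol.
Photons that must be absorbed: 3.82×10⁻⁵ / 0.148 = 2.581×10⁻⁴ mol.
Incident photons needed: 2.581×10⁻⁴ / 0.485 = 5.322×10⁻⁴ mol.
Photon energy: hc/λ = 6.534×10⁻¹⁹ J; per mole, 3.935×10⁵ J mol⁻¹.
Energy required: 5.322×10⁻⁴ × 3.935×10⁵ = 210 J.

210 J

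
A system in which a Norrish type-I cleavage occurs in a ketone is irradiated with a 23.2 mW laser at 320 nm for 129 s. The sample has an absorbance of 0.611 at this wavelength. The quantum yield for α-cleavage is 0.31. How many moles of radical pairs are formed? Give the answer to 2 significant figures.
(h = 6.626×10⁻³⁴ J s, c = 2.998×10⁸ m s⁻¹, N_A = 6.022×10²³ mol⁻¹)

Photon energy at 320 nm: hc/λ = (6.626×10⁻³⁴)(2.998×10⁸)/(320×10⁻⁹) = 6.208×10⁻¹⁹ J.
Energy delivered: (23.2 mW)(129 s) = 2.993 J.
Photons incident: 2.993 / 6.208×10⁻¹⁹ = 4.821×10¹⁸, i.e. 4.821×10¹⁸/6.022×10²³ = 8.006×10⁻⁶ mol.
Fraction absorbed: 1 − 10^(−0.611) = 0.7551.
Photons absorbed: 0.7551 × 8.006×10⁻⁶ = 6.045×10⁻⁶ mol.
Product: Φ × n_abs = 0.31 × 6.045×10⁻⁶ = 1.874×10⁻⁶ mol.

1.9×10⁻⁶ mol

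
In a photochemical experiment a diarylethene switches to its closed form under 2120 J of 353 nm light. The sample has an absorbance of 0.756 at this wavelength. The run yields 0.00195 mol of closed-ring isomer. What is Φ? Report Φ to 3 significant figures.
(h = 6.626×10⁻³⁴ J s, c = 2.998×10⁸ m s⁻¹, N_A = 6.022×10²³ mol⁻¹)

Φ = 0.378

Photon energy at 353 nm: hc/λ = (6.626×10⁻³⁴)(2.998×10⁸)/(353×10⁻⁹) = 5.627×10⁻¹⁹ J.
Photons incident: 2120 / 5.627×10⁻¹⁹ = 3.768×10²¹, i.e. 3.768×10²¹/6.022×10²³ = 0.006257 mol.
Fraction absorbed: 1 − 10^(−0.756) = 0.8246.
Photons absorbed: 0.8246 × 0.006257 = 0.005160 mol.
Φ = 0.00195 mol / 0.005160 mol photons = 0.378.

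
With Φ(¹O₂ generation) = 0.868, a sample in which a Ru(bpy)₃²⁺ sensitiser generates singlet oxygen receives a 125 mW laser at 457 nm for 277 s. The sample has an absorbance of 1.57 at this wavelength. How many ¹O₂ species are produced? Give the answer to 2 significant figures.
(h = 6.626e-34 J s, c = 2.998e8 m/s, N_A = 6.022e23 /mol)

6.7e19 species

Photon energy at 457 nm: hc/λ = (6.626e-34)(2.998e8)/(457e-9) = 4.347e-19 J.
Energy delivered: (125 mW)(277 s) = 34.63 J.
Photons incident: 34.63 / 4.347e-19 = 7.966e19, i.e. 7.966e19/6.022e23 = 1.323e-4 mol.
Fraction absorbed: 1 − 10^(−1.57) = 0.9731.
Photons absorbed: 0.9731 × 1.323e-4 = 1.287e-4 mol.
Product: Φ × n_abs = 0.868 × 1.287e-4 = 1.117e-4 mol.
As a count: 1.117e-4 × 6.022e23 = 6.7e19.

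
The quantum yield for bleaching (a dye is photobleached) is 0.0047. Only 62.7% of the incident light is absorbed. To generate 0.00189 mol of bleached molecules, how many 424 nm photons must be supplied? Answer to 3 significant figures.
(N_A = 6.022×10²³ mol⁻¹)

3.86×10²³ photons

Photons that must be absorbed: 0.00189 / 0.0047 = 0.4021 mol.
Incident photons needed: 0.4021 / 0.627 = 0.6413 mol.
Photon count: 0.6413 × 6.022×10²³ = 3.86×10²³.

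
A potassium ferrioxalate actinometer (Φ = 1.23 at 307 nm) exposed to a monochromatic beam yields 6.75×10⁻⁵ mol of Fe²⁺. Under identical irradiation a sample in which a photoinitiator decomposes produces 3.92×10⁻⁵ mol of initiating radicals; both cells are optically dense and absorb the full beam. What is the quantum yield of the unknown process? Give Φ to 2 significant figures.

Photons absorbed by the actinometer: 6.75×10⁻⁵ / 1.23 = 5.488×10⁻⁵ mol.
Φ(unknown) = 3.92×10⁻⁵ / 5.488×10⁻⁵ = 0.71.

Φ = 0.71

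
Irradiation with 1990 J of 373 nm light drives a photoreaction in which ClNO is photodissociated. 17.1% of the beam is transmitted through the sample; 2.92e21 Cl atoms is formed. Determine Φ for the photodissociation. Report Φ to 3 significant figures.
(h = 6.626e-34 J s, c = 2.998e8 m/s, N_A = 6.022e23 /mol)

Product: 2.92e21 / 6.022e23 = 0.004849 mol.
Photon energy at 373 nm: hc/λ = (6.626e-34)(2.998e8)/(373e-9) = 5.326e-19 J.
Photons incident: 1990 / 5.326e-19 = 3.736e21, i.e. 3.736e21/6.022e23 = 0.006204 mol.
Fraction absorbed: 1 − 17.1/100 = 0.8290.
Photons absorbed: 0.8290 × 0.006204 = 0.005143 mol.
Φ = 0.004849 mol / 0.005143 mol photons = 0.943.

Φ = 0.943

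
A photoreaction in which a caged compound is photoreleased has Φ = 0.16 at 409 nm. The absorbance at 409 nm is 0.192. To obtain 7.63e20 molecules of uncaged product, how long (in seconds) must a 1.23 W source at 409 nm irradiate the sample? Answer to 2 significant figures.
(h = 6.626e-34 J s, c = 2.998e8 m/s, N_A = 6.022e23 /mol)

t ≈ 5300 s

Product: 7.63e20 / 6.022e23 = 0.001267 mol.
Photons that must be absorbed: 0.001267 / 0.16 = 0.007919 mol.
Fraction absorbed: 1 − 10^(−0.192) = 0.3573.
Incident photons needed: 0.007919 / 0.3573 = 0.02216 mol.
Photon energy: hc/λ = 4.857e-19 J; per mole, 2.925e5 J mol⁻¹.
Energy required: 0.02216 × 2.925e5 = 6482 J.
Time: 6482 J / 1.23 W = 5300 s.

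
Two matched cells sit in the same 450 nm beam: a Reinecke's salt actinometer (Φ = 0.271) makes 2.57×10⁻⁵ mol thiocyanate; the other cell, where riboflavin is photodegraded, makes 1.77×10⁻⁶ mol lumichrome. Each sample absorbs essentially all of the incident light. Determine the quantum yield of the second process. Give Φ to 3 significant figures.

Φ = 0.0187

Photons absorbed by the actinometer: 2.57×10⁻⁵ / 0.271 = 9.483×10⁻⁵ mol.
Φ(unknown) = 1.77×10⁻⁶ / 9.483×10⁻⁵ = 0.0187.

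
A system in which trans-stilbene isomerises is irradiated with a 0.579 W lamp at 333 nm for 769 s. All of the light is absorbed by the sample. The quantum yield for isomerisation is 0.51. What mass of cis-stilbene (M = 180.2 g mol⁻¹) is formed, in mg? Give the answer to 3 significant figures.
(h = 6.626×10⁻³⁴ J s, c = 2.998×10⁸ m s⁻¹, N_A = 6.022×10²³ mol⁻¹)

114 mg

Photon energy at 333 nm: hc/λ = (6.626×10⁻³⁴)(2.998×10⁸)/(333×10⁻⁹) = 5.965×10⁻¹⁹ J.
Energy delivered: (0.579 W)(769 s) = 445.3 J.
Photons incident: 445.3 / 5.965×10⁻¹⁹ = 7.465×10²⁰, i.e. 7.465×10²⁰/6.022×10²³ = 0.001240 mol.
Product: Φ × n_abs = 0.51 × 0.001240 = 6.324×10⁻⁴ mol.
Mass: 6.324×10⁻⁴ × 180.2 = 0.1140 g = 114 mg.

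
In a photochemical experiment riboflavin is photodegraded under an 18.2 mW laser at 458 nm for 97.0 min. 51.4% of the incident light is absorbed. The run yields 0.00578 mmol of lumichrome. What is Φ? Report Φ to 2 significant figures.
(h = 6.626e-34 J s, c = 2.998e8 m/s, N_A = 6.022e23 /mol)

Product: 0.00578 mmol = 5.78e-6 mol.
Photon energy at 458 nm: hc/λ = (6.626e-34)(2.998e8)/(458e-9) = 4.337e-19 J.
Energy delivered: (18.2 mW)(5820 s) = 105.9 J.
Photons incident: 105.9 / 4.337e-19 = 2.442e20, i.e. 2.442e20/6.022e23 = 4.055e-4 mol.
Photons absorbed: 0.514 × 4.055e-4 = 2.084e-4 mol.
Φ = 5.78e-6 mol / 2.084e-4 mol photons = 0.028.

Φ = 0.028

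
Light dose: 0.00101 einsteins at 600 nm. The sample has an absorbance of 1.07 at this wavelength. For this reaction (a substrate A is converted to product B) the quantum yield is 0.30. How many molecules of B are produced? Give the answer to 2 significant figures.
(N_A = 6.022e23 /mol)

Fraction absorbed: 1 − 10^(−1.07) = 0.9149.
Photons absorbed: 0.9149 × 0.00101 = 9.240e-4 mol.
Product: Φ × n_abs = 0.30 × 9.240e-4 = 2.772e-4 mol.
As a count: 2.772e-4 × 6.022e23 = 1.7e20.

1.7e20 molecules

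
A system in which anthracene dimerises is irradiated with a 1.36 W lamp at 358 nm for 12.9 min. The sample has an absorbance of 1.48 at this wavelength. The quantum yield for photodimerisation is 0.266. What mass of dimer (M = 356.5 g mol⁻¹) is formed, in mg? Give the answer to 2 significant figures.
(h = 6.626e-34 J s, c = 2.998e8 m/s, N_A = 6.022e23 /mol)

Photon energy at 358 nm: hc/λ = (6.626e-34)(2.998e8)/(358e-9) = 5.549e-19 J.
Energy delivered: (1.36 W)(774 s) = 1053 J.
Photons incident: 1053 / 5.549e-19 = 1.898e21, i.e. 1.898e21/6.022e23 = 0.003152 mol.
Fraction absorbed: 1 − 10^(−1.48) = 0.9669.
Photons absorbed: 0.9669 × 0.003152 = 0.003048 mol.
Product: Φ × n_abs = 0.266 × 0.003048 = 8.108e-4 mol.
Mass: 8.108e-4 × 356.5 = 0.2891 g = 290 mg.

290 mg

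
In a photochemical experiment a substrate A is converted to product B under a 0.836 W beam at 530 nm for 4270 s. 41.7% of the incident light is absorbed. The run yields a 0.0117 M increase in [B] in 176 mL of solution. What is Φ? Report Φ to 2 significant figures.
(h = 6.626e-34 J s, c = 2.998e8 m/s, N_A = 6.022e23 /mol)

Φ = 0.31

Product: (0.0117 M)(0.176 L) = 0.002059 mol.
Photon energy at 530 nm: hc/λ = (6.626e-34)(2.998e8)/(530e-9) = 3.748e-19 J.
Energy delivered: (0.836 W)(4270 s) = 3570 J.
Photons incident: 3570 / 3.748e-19 = 9.525e21, i.e. 9.525e21/6.022e23 = 0.01582 mol.
Photons absorbed: 0.417 × 0.01582 = 0.006597 mol.
Φ = 0.002059 mol / 0.006597 mol photons = 0.31.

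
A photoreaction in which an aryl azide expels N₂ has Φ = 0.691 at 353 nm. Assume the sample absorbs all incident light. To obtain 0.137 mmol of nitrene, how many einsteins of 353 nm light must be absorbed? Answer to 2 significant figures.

Product: 0.137 mmol = 1.37e-4 mol.
Photons that must be absorbed: 1.37e-4 / 0.691 = 1.983e-4 mol.

2.0e-4 einstein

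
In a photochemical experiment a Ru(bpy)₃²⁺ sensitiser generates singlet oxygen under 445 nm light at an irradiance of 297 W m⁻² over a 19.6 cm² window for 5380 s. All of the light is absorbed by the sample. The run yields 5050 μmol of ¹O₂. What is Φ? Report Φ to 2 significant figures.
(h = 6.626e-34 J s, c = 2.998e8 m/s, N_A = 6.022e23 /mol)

Product: 5050 μmol = 0.00505 mol.
Photon energy at 445 nm: hc/λ = (6.626e-34)(2.998e8)/(445e-9) = 4.464e-19 J.
Energy delivered: (297 W m⁻²)(19.6e-4 m²)(5380 s) = 3132 J.
Photons incident: 3132 / 4.464e-19 = 7.016e21, i.e. 7.016e21/6.022e23 = 0.01165 mol.
Φ = 0.00505 mol / 0.01165 mol photons = 0.43.

Φ = 0.43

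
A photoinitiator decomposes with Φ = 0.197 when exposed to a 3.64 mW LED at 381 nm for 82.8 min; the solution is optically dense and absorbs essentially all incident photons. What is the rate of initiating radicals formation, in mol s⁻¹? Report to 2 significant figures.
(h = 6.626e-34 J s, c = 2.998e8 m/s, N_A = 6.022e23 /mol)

Photon energy at 381 nm: hc/λ = (6.626e-34)(2.998e8)/(381e-9) = 5.214e-19 J.
Energy delivered: (3.64 mW)(4968 s) = 18.08 J.
Photons incident: 18.08 / 5.214e-19 = 3.468e19, i.e. 3.468e19/6.022e23 = 5.759e-5 mol.
Product formed: 0.197 × 5.759e-5 = 1.135e-5 mol.
Rate: 1.135e-5 / 4968 s = 2.3e-9 mol s⁻¹.

2.3e-9 mol s⁻¹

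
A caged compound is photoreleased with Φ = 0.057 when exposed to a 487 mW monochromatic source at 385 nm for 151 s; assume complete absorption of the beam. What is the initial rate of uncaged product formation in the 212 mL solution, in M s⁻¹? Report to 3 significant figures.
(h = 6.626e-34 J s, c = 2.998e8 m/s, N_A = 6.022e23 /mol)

4.21e-7 M s⁻¹

Photon energy at 385 nm: hc/λ = (6.626e-34)(2.998e8)/(385e-9) = 5.160e-19 J.
Energy delivered: (487 mW)(151 s) = 73.54 J.
Photons incident: 73.54 / 5.160e-19 = 1.425e20, i.e. 1.425e20/6.022e23 = 2.366e-4 mol.
Product formed: 0.057 × 2.366e-4 = 1.349e-5 mol.
Rate: 1.349e-5 mol / (151 s × 0.212 L) = 4.21e-7 M s⁻¹.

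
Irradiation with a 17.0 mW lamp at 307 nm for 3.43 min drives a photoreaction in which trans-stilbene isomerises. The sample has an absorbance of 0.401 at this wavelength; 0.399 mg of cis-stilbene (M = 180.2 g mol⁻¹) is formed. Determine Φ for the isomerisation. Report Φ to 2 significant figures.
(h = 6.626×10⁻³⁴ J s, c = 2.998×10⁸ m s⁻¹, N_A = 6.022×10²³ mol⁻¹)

Φ = 0.41

Product: 0.399 mg / 180.2 g mol⁻¹ = 2.214×10⁻⁶ mol.
Photon energy at 307 nm: hc/λ = (6.626×10⁻³⁴)(2.998×10⁸)/(307×10⁻⁹) = 6.471×10⁻¹⁹ J.
Energy delivered: (17.0 mW)(205.8 s) = 3.499 J.
Photons incident: 3.499 / 6.471×10⁻¹⁹ = 5.407×10¹⁸, i.e. 5.407×10¹⁸/6.022×10²³ = 8.979×10⁻⁶ mol.
Fraction absorbed: 1 − 10^(−0.401) = 0.6028.
Photons absorbed: 0.6028 × 8.979×10⁻⁶ = 5.413×10⁻⁶ mol.
Φ = 2.214×10⁻⁶ mol / 5.413×10⁻⁶ mol photons = 0.41.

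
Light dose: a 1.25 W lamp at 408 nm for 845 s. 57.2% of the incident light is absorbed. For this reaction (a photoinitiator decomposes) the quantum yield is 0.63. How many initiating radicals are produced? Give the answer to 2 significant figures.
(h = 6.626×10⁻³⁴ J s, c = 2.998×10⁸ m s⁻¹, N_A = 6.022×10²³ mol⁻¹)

7.8×10²⁰ initiating radicals

Photon energy at 408 nm: hc/λ = (6.626×10⁻³⁴)(2.998×10⁸)/(408×10⁻⁹) = 4.869×10⁻¹⁹ J.
Energy delivered: (1.25 W)(845 s) = 1056 J.
Photons incident: 1056 / 4.869×10⁻¹⁹ = 2.169×10²¹, i.e. 2.169×10²¹/6.022×10²³ = 0.003602 mol.
Photons absorbed: 0.572 × 0.003602 = 0.002060 mol.
Product: Φ × n_abs = 0.63 × 0.002060 = 0.001298 mol.
As a count: 0.001298 × 6.022×10²³ = 7.8×10²⁰.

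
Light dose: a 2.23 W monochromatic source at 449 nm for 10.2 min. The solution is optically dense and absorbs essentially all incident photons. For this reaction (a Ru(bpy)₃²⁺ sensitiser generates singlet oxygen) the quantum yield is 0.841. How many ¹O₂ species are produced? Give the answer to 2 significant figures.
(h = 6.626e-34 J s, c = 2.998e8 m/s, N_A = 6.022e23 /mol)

Photon energy at 449 nm: hc/λ = (6.626e-34)(2.998e8)/(449e-9) = 4.424e-19 J.
Energy delivered: (2.23 W)(612 s) = 1365 J.
Photons incident: 1365 / 4.424e-19 = 3.085e21, i.e. 3.085e21/6.022e23 = 0.005123 mol.
Product: Φ × n_abs = 0.841 × 0.005123 = 0.004308 mol.
As a count: 0.004308 × 6.022e23 = 2.6e21.

2.6e21 species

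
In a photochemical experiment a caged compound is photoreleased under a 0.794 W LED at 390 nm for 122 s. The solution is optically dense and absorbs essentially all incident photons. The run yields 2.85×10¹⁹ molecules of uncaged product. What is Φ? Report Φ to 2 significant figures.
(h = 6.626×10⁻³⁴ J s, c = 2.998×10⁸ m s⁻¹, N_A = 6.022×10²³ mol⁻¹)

Φ = 0.15

Product: 2.85×10¹⁹ / 6.022×10²³ = 4.733×10⁻⁵ mol.
Photon energy at 390 nm: hc/λ = (6.626×10⁻³⁴)(2.998×10⁸)/(390×10⁻⁹) = 5.094×10⁻¹⁹ J.
Energy delivered: (0.794 W)(122 s) = 96.87 J.
Photons incident: 96.87 / 5.094×10⁻¹⁹ = 1.902×10²⁰, i.e. 1.902×10²⁰/6.022×10²³ = 3.158×10⁻⁴ mol.
Φ = 4.733×10⁻⁵ mol / 3.158×10⁻⁴ mol photons = 0.15.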